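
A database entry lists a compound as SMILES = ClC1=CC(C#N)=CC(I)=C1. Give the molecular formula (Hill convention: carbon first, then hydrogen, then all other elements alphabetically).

Walk through each heavy atom and fill implicit hydrogens from standard valence (C 4, N 3, O 2, S 2, halogen 1):
  atom 1: Cl (halogen, monovalent) → 0 H
  atom 2: C, bond orders sum to 4 (valence 4) → 0 H
  atom 3: C, bond orders sum to 3 (valence 4) → 1 H
  atom 4: C, bond orders sum to 4 (valence 4) → 0 H
  atom 5: C, bond orders sum to 4 (valence 4) → 0 H
  atom 6: N, bond orders sum to 3 (valence 3) → 0 H
  atom 7: C, bond orders sum to 3 (valence 4) → 1 H
  atom 8: C, bond orders sum to 4 (valence 4) → 0 H
  atom 9: I (halogen, monovalent) → 0 H
  atom 10: C, bond orders sum to 3 (valence 4) → 1 H
Totals → C:7, H:3, Cl:1, I:1, N:1.
In Hill order: C7H3ClIN.

C7H3ClIN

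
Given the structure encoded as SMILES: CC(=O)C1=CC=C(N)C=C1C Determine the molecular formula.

C9H11NO

Walk through each heavy atom and fill implicit hydrogens from standard valence (C 4, N 3, O 2, S 2, halogen 1):
  atom 1: C, bond orders sum to 1 (valence 4) → 3 H
  atom 2: C, bond orders sum to 4 (valence 4) → 0 H
  atom 3: O, bond orders sum to 2 (valence 2) → 0 H
  atom 4: C, bond orders sum to 4 (valence 4) → 0 H
  atom 5: C, bond orders sum to 3 (valence 4) → 1 H
  atom 6: C, bond orders sum to 3 (valence 4) → 1 H
  atom 7: C, bond orders sum to 4 (valence 4) → 0 H
  atom 8: N, bond orders sum to 1 (valence 3) → 2 H
  atom 9: C, bond orders sum to 3 (valence 4) → 1 H
  atom 10: C, bond orders sum to 4 (valence 4) → 0 H
  atom 11: C, bond orders sum to 1 (valence 4) → 3 H
Totals → C:9, H:11, N:1, O:1.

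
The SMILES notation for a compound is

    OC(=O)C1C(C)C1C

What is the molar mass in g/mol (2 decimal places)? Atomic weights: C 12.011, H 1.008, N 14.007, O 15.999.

First, the molecular formula is C6H10O2 (counting implicit H from valence).
  C: 6 × 12.011 = 72.066
  H: 10 × 1.008 = 10.080
  O: 2 × 15.999 = 31.998
Sum: 6×12.011 + 10×1.008 + 2×15.999 = 114.144 → 114.14 g/mol.

114.14 g/mol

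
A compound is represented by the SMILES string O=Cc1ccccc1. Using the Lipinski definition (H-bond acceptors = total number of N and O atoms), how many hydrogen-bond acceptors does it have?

1

N atoms: 0; O atoms: 1.
Lipinski HBA = 0 + 1 = 1.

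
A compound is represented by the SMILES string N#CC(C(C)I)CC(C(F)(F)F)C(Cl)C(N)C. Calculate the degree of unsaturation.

2

Molecular formula: C10H15ClF3IN2.
DoU = (2C + 2 + N − H − X) / 2, where X is the halogen count and O/S are ignored.
    = (2·10 + 2 + 2 − 15 − 5) / 2 = 4 / 2 = 2.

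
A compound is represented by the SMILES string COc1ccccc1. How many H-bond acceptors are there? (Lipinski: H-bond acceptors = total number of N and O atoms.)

1

N atoms: 0; O atoms: 1.
Lipinski HBA = 0 + 1 = 1.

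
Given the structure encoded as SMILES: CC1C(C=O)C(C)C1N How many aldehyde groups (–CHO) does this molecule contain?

The aldehyde motif appears at heavy-atom position 4 in the SMILES.
Other groups present: 1 primary amine.
Aldehyde count: 1.

1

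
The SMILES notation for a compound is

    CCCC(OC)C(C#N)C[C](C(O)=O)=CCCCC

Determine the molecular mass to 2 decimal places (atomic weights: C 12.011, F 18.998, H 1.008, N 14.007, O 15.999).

First, the molecular formula is C15H25NO3 (counting implicit H from valence).
  C: 15 × 12.011 = 180.165
  H: 25 × 1.008 = 25.200
  N: 1 × 14.007 = 14.007
  O: 3 × 15.999 = 47.997
Sum: 15×12.011 + 25×1.008 + 1×14.007 + 3×15.999 = 267.369 → 267.37 g/mol.

267.37 g/mol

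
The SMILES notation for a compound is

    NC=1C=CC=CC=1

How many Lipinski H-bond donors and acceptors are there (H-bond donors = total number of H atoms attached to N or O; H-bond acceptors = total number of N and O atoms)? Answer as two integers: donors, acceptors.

2, 1

Donors: find every N or O and count the H atoms it carries.
  atom 1 (N): bond orders sum to 1 → 2 H
Lipinski HBD = 2.
Acceptors: N atoms = 1, O atoms = 0 → HBA = 1.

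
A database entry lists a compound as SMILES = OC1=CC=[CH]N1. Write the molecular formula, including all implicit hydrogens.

Walk through each heavy atom and fill implicit hydrogens from standard valence (C 4, N 3, O 2, S 2, halogen 1):
  atom 1: O, bond orders sum to 1 (valence 2) → 1 H
  atom 2: C, bond orders sum to 4 (valence 4) → 0 H
  atom 3: C, bond orders sum to 3 (valence 4) → 1 H
  atom 4: C, bond orders sum to 3 (valence 4) → 1 H
  atom 5: C with explicit H count 1
  atom 6: N, bond orders sum to 2 (valence 3) → 1 H
Totals → C:4, H:5, N:1, O:1.
In Hill order: C4H5NO.

C4H5NO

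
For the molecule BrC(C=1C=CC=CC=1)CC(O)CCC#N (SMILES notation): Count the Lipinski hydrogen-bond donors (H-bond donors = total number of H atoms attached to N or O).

1

Donors: find every N or O and count the H atoms it carries.
  atom 11 (O): bond orders sum to 1 → 1 H
  atom 15 (N): bond orders sum to 3 → 0 H
Lipinski HBD = 1.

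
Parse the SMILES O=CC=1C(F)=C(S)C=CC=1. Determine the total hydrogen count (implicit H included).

5

Walk through each heavy atom and fill implicit hydrogens from standard valence (C 4, N 3, O 2, S 2, halogen 1):
  atom 1: O, bond orders sum to 2 (valence 2) → 0 H
  atom 2: C, bond orders sum to 3 (valence 4) → 1 H
  atom 3: C, bond orders sum to 4 (valence 4) → 0 H
  atom 4: C, bond orders sum to 4 (valence 4) → 0 H
  atom 5: F (halogen, monovalent) → 0 H
  atom 6: C, bond orders sum to 4 (valence 4) → 0 H
  atom 7: S, bond orders sum to 1 (valence 2) → 1 H
  atom 8: C, bond orders sum to 3 (valence 4) → 1 H
  atom 9: C, bond orders sum to 3 (valence 4) → 1 H
  atom 10: C, bond orders sum to 3 (valence 4) → 1 H
Total hydrogens: 5.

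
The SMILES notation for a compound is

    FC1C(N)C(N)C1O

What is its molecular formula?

Walk through each heavy atom and fill implicit hydrogens from standard valence (C 4, N 3, O 2, S 2, halogen 1):
  atom 1: F (halogen, monovalent) → 0 H
  atom 2: C, bond orders sum to 3 (valence 4) → 1 H
  atom 3: C, bond orders sum to 3 (valence 4) → 1 H
  atom 4: N, bond orders sum to 1 (valence 3) → 2 H
  atom 5: C, bond orders sum to 3 (valence 4) → 1 H
  atom 6: N, bond orders sum to 1 (valence 3) → 2 H
  atom 7: C, bond orders sum to 3 (valence 4) → 1 H
  atom 8: O, bond orders sum to 1 (valence 2) → 1 H
Totals → C:4, H:9, F:1, N:2, O:1.
In Hill order: C4H9FN2O.

C4H9FN2O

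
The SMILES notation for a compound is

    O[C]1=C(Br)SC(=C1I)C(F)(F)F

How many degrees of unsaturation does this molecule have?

Molecular formula: C5HBrF3IOS.
DoU = (2C + 2 + N − H − X) / 2, where X is the halogen count and O/S are ignored.
    = (2·5 + 2 + 0 − 1 − 5) / 2 = 6 / 2 = 3.

3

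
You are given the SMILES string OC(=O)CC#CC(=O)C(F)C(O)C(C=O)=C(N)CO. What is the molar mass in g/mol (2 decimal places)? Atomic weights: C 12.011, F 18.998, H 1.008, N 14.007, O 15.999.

First, the molecular formula is C11H12FNO6 (counting implicit H from valence).
  C: 11 × 12.011 = 132.121
  F: 1 × 18.998 = 18.998
  H: 12 × 1.008 = 12.096
  N: 1 × 14.007 = 14.007
  O: 6 × 15.999 = 95.994
Sum: 11×12.011 + 1×18.998 + 12×1.008 + 1×14.007 + 6×15.999 = 273.216 → 273.22 g/mol.

273.22 g/mol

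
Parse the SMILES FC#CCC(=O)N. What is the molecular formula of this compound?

C4H4FNO

Walk through each heavy atom and fill implicit hydrogens from standard valence (C 4, N 3, O 2, S 2, halogen 1):
  atom 1: F (halogen, monovalent) → 0 H
  atom 2: C, bond orders sum to 4 (valence 4) → 0 H
  atom 3: C, bond orders sum to 4 (valence 4) → 0 H
  atom 4: C, bond orders sum to 2 (valence 4) → 2 H
  atom 5: C, bond orders sum to 4 (valence 4) → 0 H
  atom 6: O, bond orders sum to 2 (valence 2) → 0 H
  atom 7: N, bond orders sum to 1 (valence 3) → 2 H
Totals → C:4, H:4, F:1, N:1, O:1.
In Hill order: C4H4FNO.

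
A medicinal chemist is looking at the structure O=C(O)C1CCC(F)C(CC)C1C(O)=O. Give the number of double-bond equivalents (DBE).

Molecular formula: C10H15FO4.
DoU = (2C + 2 + N − H − X) / 2, where X is the halogen count and O/S are ignored.
    = (2·10 + 2 + 0 − 15 − 1) / 2 = 6 / 2 = 3.

3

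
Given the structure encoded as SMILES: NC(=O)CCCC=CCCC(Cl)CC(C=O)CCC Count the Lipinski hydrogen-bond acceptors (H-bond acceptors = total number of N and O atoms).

3

N atoms: 1; O atoms: 2.
Lipinski HBA = 1 + 2 = 3.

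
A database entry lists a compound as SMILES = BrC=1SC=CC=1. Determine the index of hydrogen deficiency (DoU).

Molecular formula: C4H3BrS.
DoU = (2C + 2 + N − H − X) / 2, where X is the halogen count and O/S are ignored.
    = (2·4 + 2 + 0 − 3 − 1) / 2 = 6 / 2 = 3.

3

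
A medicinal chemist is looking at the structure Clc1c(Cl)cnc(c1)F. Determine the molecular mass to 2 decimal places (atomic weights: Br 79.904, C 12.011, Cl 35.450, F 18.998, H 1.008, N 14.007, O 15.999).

First, the molecular formula is C5H2Cl2FN (counting implicit H from valence).
  C: 5 × 12.011 = 60.055
  Cl: 2 × 35.450 = 70.900
  F: 1 × 18.998 = 18.998
  H: 2 × 1.008 = 2.016
  N: 1 × 14.007 = 14.007
Sum: 5×12.011 + 2×35.450 + 1×18.998 + 2×1.008 + 1×14.007 = 165.976 → 165.98 g/mol.

165.98 g/mol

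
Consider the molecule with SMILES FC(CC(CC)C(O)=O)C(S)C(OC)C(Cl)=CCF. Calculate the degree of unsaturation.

2

Degree of unsaturation = (number of rings) + (number of π bonds).
Ring closures in the SMILES: 0.
π bonds: 2 double bonds (each 1 DoU) → 2 DoU from unsaturation.
Total DoU = 0 + 2 = 2.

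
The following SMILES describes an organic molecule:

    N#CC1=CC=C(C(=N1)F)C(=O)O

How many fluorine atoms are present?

Scan the SMILES for F atoms (remember two-letter symbols like Cl and Br are single atoms).
Fluorine count: 1.

1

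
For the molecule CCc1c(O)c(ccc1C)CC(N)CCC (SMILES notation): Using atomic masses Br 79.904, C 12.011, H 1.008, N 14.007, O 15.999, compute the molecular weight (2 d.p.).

First, the molecular formula is C14H23NO (counting implicit H from valence).
  C: 14 × 12.011 = 168.154
  H: 23 × 1.008 = 23.184
  N: 1 × 14.007 = 14.007
  O: 1 × 15.999 = 15.999
Sum: 14×12.011 + 23×1.008 + 1×14.007 + 1×15.999 = 221.344 → 221.34 g/mol.

221.34 g/mol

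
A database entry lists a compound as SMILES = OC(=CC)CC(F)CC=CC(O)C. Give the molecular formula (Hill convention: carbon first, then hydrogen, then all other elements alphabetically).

Walk through each heavy atom and fill implicit hydrogens from standard valence (C 4, N 3, O 2, S 2, halogen 1):
  atom 1: O, bond orders sum to 1 (valence 2) → 1 H
  atom 2: C, bond orders sum to 4 (valence 4) → 0 H
  atom 3: C, bond orders sum to 3 (valence 4) → 1 H
  atom 4: C, bond orders sum to 1 (valence 4) → 3 H
  atom 5: C, bond orders sum to 2 (valence 4) → 2 H
  atom 6: C, bond orders sum to 3 (valence 4) → 1 H
  atom 7: F (halogen, monovalent) → 0 H
  atom 8: C, bond orders sum to 2 (valence 4) → 2 H
  atom 9: C, bond orders sum to 3 (valence 4) → 1 H
  atom 10: C, bond orders sum to 3 (valence 4) → 1 H
  atom 11: C, bond orders sum to 3 (valence 4) → 1 H
  atom 12: O, bond orders sum to 1 (valence 2) → 1 H
  atom 13: C, bond orders sum to 1 (valence 4) → 3 H
Totals → C:10, H:17, F:1, O:2.
In Hill order: C10H17FO2.

C10H17FO2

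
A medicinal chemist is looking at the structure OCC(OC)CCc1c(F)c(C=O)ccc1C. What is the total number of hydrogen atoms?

17

Walk through each heavy atom and fill implicit hydrogens from standard valence (C 4, N 3, O 2, S 2, halogen 1); for lowercase aromatic atoms, an aromatic c carries 1 H when it has two neighbours and 0 H with three, and aromatic n carries 0 H:
  atom 1: O, bond orders sum to 1 (valence 2) → 1 H
  atom 2: C, bond orders sum to 2 (valence 4) → 2 H
  atom 3: C, bond orders sum to 3 (valence 4) → 1 H
  atom 4: O, bond orders sum to 2 (valence 2) → 0 H
  atom 5: C, bond orders sum to 1 (valence 4) → 3 H
  atom 6: C, bond orders sum to 2 (valence 4) → 2 H
  atom 7: C, bond orders sum to 2 (valence 4) → 2 H
  atom 8: aromatic c, 3 neighbours → 0 H
  atom 9: aromatic c, 3 neighbours → 0 H
  atom 10: F (halogen, monovalent) → 0 H
  atom 11: aromatic c, 3 neighbours → 0 H
  atom 12: C, bond orders sum to 3 (valence 4) → 1 H
  atom 13: O, bond orders sum to 2 (valence 2) → 0 H
  atom 14: aromatic c, 2 neighbours → 1 H
  atom 15: aromatic c, 2 neighbours → 1 H
  atom 16: aromatic c, 3 neighbours → 0 H
  atom 17: C, bond orders sum to 1 (valence 4) → 3 H
Total hydrogens: 17.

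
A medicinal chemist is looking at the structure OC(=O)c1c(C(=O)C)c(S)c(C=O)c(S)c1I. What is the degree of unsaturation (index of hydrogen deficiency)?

7

Molecular formula: C10H7IO4S2.
DoU = (2C + 2 + N − H − X) / 2, where X is the halogen count and O/S are ignored.
    = (2·10 + 2 + 0 − 7 − 1) / 2 = 14 / 2 = 7.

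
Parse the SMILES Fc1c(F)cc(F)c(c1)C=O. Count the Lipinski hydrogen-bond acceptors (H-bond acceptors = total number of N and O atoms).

N atoms: 0; O atoms: 1.
Lipinski HBA = 0 + 1 = 1.

1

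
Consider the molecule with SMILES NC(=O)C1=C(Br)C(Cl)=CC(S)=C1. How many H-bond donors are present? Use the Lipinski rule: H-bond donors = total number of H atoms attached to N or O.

2

Donors: find every N or O and count the H atoms it carries.
  atom 1 (N): bond orders sum to 1 → 2 H
  atom 3 (O): bond orders sum to 2 → 0 H
Lipinski HBD = 2.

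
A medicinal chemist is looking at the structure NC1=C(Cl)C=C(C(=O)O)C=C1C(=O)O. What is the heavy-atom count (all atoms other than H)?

14

Every atom symbol written in the SMILES (organic subset) is one heavy atom; implicit H are not written.
Heavy atoms by element → C:8, Cl:1, N:1, O:4.
Total: 14.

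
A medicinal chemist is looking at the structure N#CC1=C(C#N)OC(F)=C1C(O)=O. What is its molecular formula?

C7HFN2O3

Walk through each heavy atom and fill implicit hydrogens from standard valence (C 4, N 3, O 2, S 2, halogen 1):
  atom 1: N, bond orders sum to 3 (valence 3) → 0 H
  atom 2: C, bond orders sum to 4 (valence 4) → 0 H
  atom 3: C, bond orders sum to 4 (valence 4) → 0 H
  atom 4: C, bond orders sum to 4 (valence 4) → 0 H
  atom 5: C, bond orders sum to 4 (valence 4) → 0 H
  atom 6: N, bond orders sum to 3 (valence 3) → 0 H
  atom 7: O, bond orders sum to 2 (valence 2) → 0 H
  atom 8: C, bond orders sum to 4 (valence 4) → 0 H
  atom 9: F (halogen, monovalent) → 0 H
  atom 10: C, bond orders sum to 4 (valence 4) → 0 H
  atom 11: C, bond orders sum to 4 (valence 4) → 0 H
  atom 12: O, bond orders sum to 1 (valence 2) → 1 H
  atom 13: O, bond orders sum to 2 (valence 2) → 0 H
Totals → C:7, H:1, F:1, N:2, O:3.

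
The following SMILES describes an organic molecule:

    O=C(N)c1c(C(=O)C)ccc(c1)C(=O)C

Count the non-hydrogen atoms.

Every atom symbol written in the SMILES (organic subset) is one heavy atom; implicit H are not written.
Heavy atoms by element → C:11, N:1, O:3.
Total: 15.

15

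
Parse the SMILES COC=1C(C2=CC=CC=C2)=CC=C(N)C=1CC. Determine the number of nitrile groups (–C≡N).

Scan the SMILES for the nitrile motif — none present.
Groups that are present: 1 ether, 1 primary amine.

0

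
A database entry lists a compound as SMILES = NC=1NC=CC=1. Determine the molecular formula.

C4H6N2

Walk through each heavy atom and fill implicit hydrogens from standard valence (C 4, N 3, O 2, S 2, halogen 1):
  atom 1: N, bond orders sum to 1 (valence 3) → 2 H
  atom 2: C, bond orders sum to 4 (valence 4) → 0 H
  atom 3: N, bond orders sum to 2 (valence 3) → 1 H
  atom 4: C, bond orders sum to 3 (valence 4) → 1 H
  atom 5: C, bond orders sum to 3 (valence 4) → 1 H
  atom 6: C, bond orders sum to 3 (valence 4) → 1 H
Totals → C:4, H:6, N:2.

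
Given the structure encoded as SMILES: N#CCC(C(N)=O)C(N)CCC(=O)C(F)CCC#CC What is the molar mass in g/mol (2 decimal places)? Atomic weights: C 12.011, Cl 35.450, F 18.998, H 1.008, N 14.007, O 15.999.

First, the molecular formula is C14H20FN3O2 (counting implicit H from valence).
  C: 14 × 12.011 = 168.154
  F: 1 × 18.998 = 18.998
  H: 20 × 1.008 = 20.160
  N: 3 × 14.007 = 42.021
  O: 2 × 15.999 = 31.998
Sum: 14×12.011 + 1×18.998 + 20×1.008 + 3×14.007 + 2×15.999 = 281.331 → 281.33 g/mol.

281.33 g/mol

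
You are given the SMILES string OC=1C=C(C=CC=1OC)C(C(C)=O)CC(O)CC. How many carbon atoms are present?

14

Count every carbon token in the SMILES (each C, including those in ring-closure positions and inside branches).
Carbon count: 14.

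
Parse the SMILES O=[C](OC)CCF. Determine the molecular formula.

C4H7FO2

Walk through each heavy atom and fill implicit hydrogens from standard valence (C 4, N 3, O 2, S 2, halogen 1):
  atom 1: O, bond orders sum to 2 (valence 2) → 0 H
  atom 2: C with explicit H count 0
  atom 3: O, bond orders sum to 2 (valence 2) → 0 H
  atom 4: C, bond orders sum to 1 (valence 4) → 3 H
  atom 5: C, bond orders sum to 2 (valence 4) → 2 H
  atom 6: C, bond orders sum to 2 (valence 4) → 2 H
  atom 7: F (halogen, monovalent) → 0 H
Totals → C:4, H:7, F:1, O:2.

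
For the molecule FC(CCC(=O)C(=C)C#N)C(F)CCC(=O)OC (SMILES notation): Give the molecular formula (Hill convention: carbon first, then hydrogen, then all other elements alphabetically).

C12H15F2NO3

Walk through each heavy atom and fill implicit hydrogens from standard valence (C 4, N 3, O 2, S 2, halogen 1):
  atom 1: F (halogen, monovalent) → 0 H
  atom 2: C, bond orders sum to 3 (valence 4) → 1 H
  atom 3: C, bond orders sum to 2 (valence 4) → 2 H
  atom 4: C, bond orders sum to 2 (valence 4) → 2 H
  atom 5: C, bond orders sum to 4 (valence 4) → 0 H
  atom 6: O, bond orders sum to 2 (valence 2) → 0 H
  atom 7: C, bond orders sum to 4 (valence 4) → 0 H
  atom 8: C, bond orders sum to 2 (valence 4) → 2 H
  atom 9: C, bond orders sum to 4 (valence 4) → 0 H
  atom 10: N, bond orders sum to 3 (valence 3) → 0 H
  atom 11: C, bond orders sum to 3 (valence 4) → 1 H
  atom 12: F (halogen, monovalent) → 0 H
  atom 13: C, bond orders sum to 2 (valence 4) → 2 H
  atom 14: C, bond orders sum to 2 (valence 4) → 2 H
  atom 15: C, bond orders sum to 4 (valence 4) → 0 H
  atom 16: O, bond orders sum to 2 (valence 2) → 0 H
  atom 17: O, bond orders sum to 2 (valence 2) → 0 H
  atom 18: C, bond orders sum to 1 (valence 4) → 3 H
Totals → C:12, H:15, F:2, N:1, O:3.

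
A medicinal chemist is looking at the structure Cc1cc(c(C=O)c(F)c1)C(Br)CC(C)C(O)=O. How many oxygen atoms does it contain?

Scan the SMILES for O atoms (remember two-letter symbols like Cl and Br are single atoms).
Oxygen count: 3.

3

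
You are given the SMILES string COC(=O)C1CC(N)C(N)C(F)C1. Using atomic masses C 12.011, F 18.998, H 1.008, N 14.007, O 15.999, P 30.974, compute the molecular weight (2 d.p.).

First, the molecular formula is C8H15FN2O2 (counting implicit H from valence).
  C: 8 × 12.011 = 96.088
  F: 1 × 18.998 = 18.998
  H: 15 × 1.008 = 15.120
  N: 2 × 14.007 = 28.014
  O: 2 × 15.999 = 31.998
Sum: 8×12.011 + 1×18.998 + 15×1.008 + 2×14.007 + 2×15.999 = 190.218 → 190.22 g/mol.

190.22 g/mol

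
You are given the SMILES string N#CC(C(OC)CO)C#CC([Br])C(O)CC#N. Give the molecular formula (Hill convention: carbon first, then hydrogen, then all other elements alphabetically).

Walk through each heavy atom and fill implicit hydrogens from standard valence (C 4, N 3, O 2, S 2, halogen 1):
  atom 1: N, bond orders sum to 3 (valence 3) → 0 H
  atom 2: C, bond orders sum to 4 (valence 4) → 0 H
  atom 3: C, bond orders sum to 3 (valence 4) → 1 H
  atom 4: C, bond orders sum to 3 (valence 4) → 1 H
  atom 5: O, bond orders sum to 2 (valence 2) → 0 H
  atom 6: C, bond orders sum to 1 (valence 4) → 3 H
  atom 7: C, bond orders sum to 2 (valence 4) → 2 H
  atom 8: O, bond orders sum to 1 (valence 2) → 1 H
  atom 9: C, bond orders sum to 4 (valence 4) → 0 H
  atom 10: C, bond orders sum to 4 (valence 4) → 0 H
  atom 11: C, bond orders sum to 3 (valence 4) → 1 H
  atom 12: Br with explicit H count 0
  atom 13: C, bond orders sum to 3 (valence 4) → 1 H
  atom 14: O, bond orders sum to 1 (valence 2) → 1 H
  atom 15: C, bond orders sum to 2 (valence 4) → 2 H
  atom 16: C, bond orders sum to 4 (valence 4) → 0 H
  atom 17: N, bond orders sum to 3 (valence 3) → 0 H
Totals → C:11, H:13, Br:1, N:2, O:3.
In Hill order: C11H13BrN2O3.

C11H13BrN2O3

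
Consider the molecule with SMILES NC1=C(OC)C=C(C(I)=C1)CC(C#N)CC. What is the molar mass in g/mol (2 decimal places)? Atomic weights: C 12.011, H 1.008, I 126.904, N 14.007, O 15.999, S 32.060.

330.17 g/mol

First, the molecular formula is C12H15IN2O (counting implicit H from valence).
  C: 12 × 12.011 = 144.132
  H: 15 × 1.008 = 15.120
  I: 1 × 126.904 = 126.904
  N: 2 × 14.007 = 28.014
  O: 1 × 15.999 = 15.999
Sum: 12×12.011 + 15×1.008 + 1×126.904 + 2×14.007 + 1×15.999 = 330.169 → 330.17 g/mol.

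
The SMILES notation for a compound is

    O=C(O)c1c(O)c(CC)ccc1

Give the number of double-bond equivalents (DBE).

Molecular formula: C9H10O3.
DoU = (2C + 2 + N − H − X) / 2, where X is the halogen count and O/S are ignored.
    = (2·9 + 2 + 0 − 10 − 0) / 2 = 10 / 2 = 5.

5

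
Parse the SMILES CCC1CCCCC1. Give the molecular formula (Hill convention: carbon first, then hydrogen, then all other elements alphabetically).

Walk through each heavy atom and fill implicit hydrogens from standard valence (C 4, N 3, O 2, S 2, halogen 1):
  atom 1: C, bond orders sum to 1 (valence 4) → 3 H
  atom 2: C, bond orders sum to 2 (valence 4) → 2 H
  atom 3: C, bond orders sum to 3 (valence 4) → 1 H
  atom 4: C, bond orders sum to 2 (valence 4) → 2 H
  atom 5: C, bond orders sum to 2 (valence 4) → 2 H
  atom 6: C, bond orders sum to 2 (valence 4) → 2 H
  atom 7: C, bond orders sum to 2 (valence 4) → 2 H
  atom 8: C, bond orders sum to 2 (valence 4) → 2 H
Totals → C:8, H:16.

C8H16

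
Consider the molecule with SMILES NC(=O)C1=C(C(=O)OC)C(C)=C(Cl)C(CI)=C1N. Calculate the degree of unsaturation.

6

Degree of unsaturation = (number of rings) + (number of π bonds).
Ring closures in the SMILES: 1.
π bonds: 5 double bonds (each 1 DoU) → 5 DoU from unsaturation.
Total DoU = 1 + 5 = 6.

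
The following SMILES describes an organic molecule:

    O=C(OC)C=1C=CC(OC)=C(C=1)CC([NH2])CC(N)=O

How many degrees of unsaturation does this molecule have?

6

Molecular formula: C13H18N2O4.
DoU = (2C + 2 + N − H − X) / 2, where X is the halogen count and O/S are ignored.
    = (2·13 + 2 + 2 − 18 − 0) / 2 = 12 / 2 = 6.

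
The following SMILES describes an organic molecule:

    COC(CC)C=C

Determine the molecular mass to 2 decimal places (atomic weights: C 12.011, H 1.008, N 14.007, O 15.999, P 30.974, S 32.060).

First, the molecular formula is C6H12O (counting implicit H from valence).
  C: 6 × 12.011 = 72.066
  H: 12 × 1.008 = 12.096
  O: 1 × 15.999 = 15.999
Sum: 6×12.011 + 12×1.008 + 1×15.999 = 100.161 → 100.16 g/mol.

100.16 g/mol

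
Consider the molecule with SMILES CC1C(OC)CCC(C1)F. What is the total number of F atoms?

Scan the SMILES for F atoms (remember two-letter symbols like Cl and Br are single atoms).
Fluorine count: 1.

1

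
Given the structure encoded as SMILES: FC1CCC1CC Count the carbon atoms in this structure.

Count every carbon token in the SMILES (each C, including those in ring-closure positions and inside branches).
Carbon count: 6.

6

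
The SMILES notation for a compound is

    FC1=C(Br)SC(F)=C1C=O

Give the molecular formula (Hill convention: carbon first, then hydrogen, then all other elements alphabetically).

C5HBrF2OS

Walk through each heavy atom and fill implicit hydrogens from standard valence (C 4, N 3, O 2, S 2, halogen 1):
  atom 1: F (halogen, monovalent) → 0 H
  atom 2: C, bond orders sum to 4 (valence 4) → 0 H
  atom 3: C, bond orders sum to 4 (valence 4) → 0 H
  atom 4: Br (halogen, monovalent) → 0 H
  atom 5: S, bond orders sum to 2 (valence 2) → 0 H
  atom 6: C, bond orders sum to 4 (valence 4) → 0 H
  atom 7: F (halogen, monovalent) → 0 H
  atom 8: C, bond orders sum to 4 (valence 4) → 0 H
  atom 9: C, bond orders sum to 3 (valence 4) → 1 H
  atom 10: O, bond orders sum to 2 (valence 2) → 0 H
Totals → C:5, H:1, Br:1, F:2, O:1, S:1.
In Hill order: C5HBrF2OS.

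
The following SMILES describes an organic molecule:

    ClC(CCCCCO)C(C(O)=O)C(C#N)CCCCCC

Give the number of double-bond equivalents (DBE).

3

Molecular formula: C16H28ClNO3.
DoU = (2C + 2 + N − H − X) / 2, where X is the halogen count and O/S are ignored.
    = (2·16 + 2 + 1 − 28 − 1) / 2 = 6 / 2 = 3.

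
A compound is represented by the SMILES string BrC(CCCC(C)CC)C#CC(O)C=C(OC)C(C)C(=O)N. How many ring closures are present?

In SMILES, each pair of matching ring-closure digits denotes one ring-closing bond; the number of such bonds equals the number of independent rings.
Ring-closure bonds here: 0.

0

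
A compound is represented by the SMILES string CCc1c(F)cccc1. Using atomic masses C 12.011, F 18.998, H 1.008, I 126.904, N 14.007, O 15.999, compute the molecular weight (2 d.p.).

First, the molecular formula is C8H9F (counting implicit H from valence).
  C: 8 × 12.011 = 96.088
  F: 1 × 18.998 = 18.998
  H: 9 × 1.008 = 9.072
Sum: 8×12.011 + 1×18.998 + 9×1.008 = 124.158 → 124.16 g/mol.

124.16 g/mol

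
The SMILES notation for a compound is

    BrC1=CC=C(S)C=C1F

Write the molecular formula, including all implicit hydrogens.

Walk through each heavy atom and fill implicit hydrogens from standard valence (C 4, N 3, O 2, S 2, halogen 1):
  atom 1: Br (halogen, monovalent) → 0 H
  atom 2: C, bond orders sum to 4 (valence 4) → 0 H
  atom 3: C, bond orders sum to 3 (valence 4) → 1 H
  atom 4: C, bond orders sum to 3 (valence 4) → 1 H
  atom 5: C, bond orders sum to 4 (valence 4) → 0 H
  atom 6: S, bond orders sum to 1 (valence 2) → 1 H
  atom 7: C, bond orders sum to 3 (valence 4) → 1 H
  atom 8: C, bond orders sum to 4 (valence 4) → 0 H
  atom 9: F (halogen, monovalent) → 0 H
Totals → C:6, H:4, Br:1, F:1, S:1.

C6H4BrFS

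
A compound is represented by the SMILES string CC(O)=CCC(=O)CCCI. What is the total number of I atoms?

Scan the SMILES for I atoms (remember two-letter symbols like Cl and Br are single atoms).
Iodine count: 1.

1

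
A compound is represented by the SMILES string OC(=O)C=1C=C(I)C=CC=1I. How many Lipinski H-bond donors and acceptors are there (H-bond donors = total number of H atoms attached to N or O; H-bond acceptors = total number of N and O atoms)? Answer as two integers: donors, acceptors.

1, 2

Donors: find every N or O and count the H atoms it carries.
  atom 1 (O): bond orders sum to 1 → 1 H
  atom 3 (O): bond orders sum to 2 → 0 H
Lipinski HBD = 1.
Acceptors: N atoms = 0, O atoms = 2 → HBA = 2.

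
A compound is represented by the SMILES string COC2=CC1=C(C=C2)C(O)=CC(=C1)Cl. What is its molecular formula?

C11H9ClO2

Walk through each heavy atom and fill implicit hydrogens from standard valence (C 4, N 3, O 2, S 2, halogen 1):
  atom 1: C, bond orders sum to 1 (valence 4) → 3 H
  atom 2: O, bond orders sum to 2 (valence 2) → 0 H
  atom 3: C, bond orders sum to 4 (valence 4) → 0 H
  atom 4: C, bond orders sum to 3 (valence 4) → 1 H
  atom 5: C, bond orders sum to 4 (valence 4) → 0 H
  atom 6: C, bond orders sum to 4 (valence 4) → 0 H
  atom 7: C, bond orders sum to 3 (valence 4) → 1 H
  atom 8: C, bond orders sum to 3 (valence 4) → 1 H
  atom 9: C, bond orders sum to 4 (valence 4) → 0 H
  atom 10: O, bond orders sum to 1 (valence 2) → 1 H
  atom 11: C, bond orders sum to 3 (valence 4) → 1 H
  atom 12: C, bond orders sum to 4 (valence 4) → 0 H
  atom 13: C, bond orders sum to 3 (valence 4) → 1 H
  atom 14: Cl (halogen, monovalent) → 0 H
Totals → C:11, H:9, Cl:1, O:2.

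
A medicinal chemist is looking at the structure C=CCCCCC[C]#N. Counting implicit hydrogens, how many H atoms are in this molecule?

13

Walk through each heavy atom and fill implicit hydrogens from standard valence (C 4, N 3, O 2, S 2, halogen 1):
  atom 1: C, bond orders sum to 2 (valence 4) → 2 H
  atom 2: C, bond orders sum to 3 (valence 4) → 1 H
  atom 3: C, bond orders sum to 2 (valence 4) → 2 H
  atom 4: C, bond orders sum to 2 (valence 4) → 2 H
  atom 5: C, bond orders sum to 2 (valence 4) → 2 H
  atom 6: C, bond orders sum to 2 (valence 4) → 2 H
  atom 7: C, bond orders sum to 2 (valence 4) → 2 H
  atom 8: C with explicit H count 0
  atom 9: N, bond orders sum to 3 (valence 3) → 0 H
Total hydrogens: 13.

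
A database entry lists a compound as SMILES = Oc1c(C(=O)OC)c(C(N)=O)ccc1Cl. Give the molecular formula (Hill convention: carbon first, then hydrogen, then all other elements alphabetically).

C9H8ClNO4

Walk through each heavy atom and fill implicit hydrogens from standard valence (C 4, N 3, O 2, S 2, halogen 1); for lowercase aromatic atoms, an aromatic c carries 1 H when it has two neighbours and 0 H with three, and aromatic n carries 0 H:
  atom 1: O, bond orders sum to 1 (valence 2) → 1 H
  atom 2: aromatic c, 3 neighbours → 0 H
  atom 3: aromatic c, 3 neighbours → 0 H
  atom 4: C, bond orders sum to 4 (valence 4) → 0 H
  atom 5: O, bond orders sum to 2 (valence 2) → 0 H
  atom 6: O, bond orders sum to 2 (valence 2) → 0 H
  atom 7: C, bond orders sum to 1 (valence 4) → 3 H
  atom 8: aromatic c, 3 neighbours → 0 H
  atom 9: C, bond orders sum to 4 (valence 4) → 0 H
  atom 10: N, bond orders sum to 1 (valence 3) → 2 H
  atom 11: O, bond orders sum to 2 (valence 2) → 0 H
  atom 12: aromatic c, 2 neighbours → 1 H
  atom 13: aromatic c, 2 neighbours → 1 H
  atom 14: aromatic c, 3 neighbours → 0 H
  atom 15: Cl (halogen, monovalent) → 0 H
Totals → C:9, H:8, Cl:1, N:1, O:4.
In Hill order: C9H8ClNO4.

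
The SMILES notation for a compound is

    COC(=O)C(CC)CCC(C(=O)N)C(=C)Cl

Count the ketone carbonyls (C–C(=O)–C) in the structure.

Scan the SMILES for the ketone motif — none present.
Groups that are present: 1 alkene, 1 amide, 1 ester.

0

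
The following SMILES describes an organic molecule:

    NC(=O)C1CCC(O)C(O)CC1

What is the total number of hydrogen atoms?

15

Walk through each heavy atom and fill implicit hydrogens from standard valence (C 4, N 3, O 2, S 2, halogen 1):
  atom 1: N, bond orders sum to 1 (valence 3) → 2 H
  atom 2: C, bond orders sum to 4 (valence 4) → 0 H
  atom 3: O, bond orders sum to 2 (valence 2) → 0 H
  atom 4: C, bond orders sum to 3 (valence 4) → 1 H
  atom 5: C, bond orders sum to 2 (valence 4) → 2 H
  atom 6: C, bond orders sum to 2 (valence 4) → 2 H
  atom 7: C, bond orders sum to 3 (valence 4) → 1 H
  atom 8: O, bond orders sum to 1 (valence 2) → 1 H
  atom 9: C, bond orders sum to 3 (valence 4) → 1 H
  atom 10: O, bond orders sum to 1 (valence 2) → 1 H
  atom 11: C, bond orders sum to 2 (valence 4) → 2 H
  atom 12: C, bond orders sum to 2 (valence 4) → 2 H
Total hydrogens: 15.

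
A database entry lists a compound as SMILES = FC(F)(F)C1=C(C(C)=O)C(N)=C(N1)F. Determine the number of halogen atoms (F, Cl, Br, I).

Halogen atoms appear at heavy-atom positions 1, 3, 4, 14 (4×F).
Other groups present: 1 ketone, 1 primary amine.
Halogen count: 4.

4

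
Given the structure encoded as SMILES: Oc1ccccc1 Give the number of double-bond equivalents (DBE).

Molecular formula: C6H6O.
DoU = (2C + 2 + N − H − X) / 2, where X is the halogen count and O/S are ignored.
    = (2·6 + 2 + 0 − 6 − 0) / 2 = 8 / 2 = 4.

4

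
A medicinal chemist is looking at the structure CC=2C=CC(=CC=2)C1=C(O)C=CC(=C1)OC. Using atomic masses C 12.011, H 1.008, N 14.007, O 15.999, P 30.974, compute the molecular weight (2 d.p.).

214.26 g/mol

First, the molecular formula is C14H14O2 (counting implicit H from valence).
  C: 14 × 12.011 = 168.154
  H: 14 × 1.008 = 14.112
  O: 2 × 15.999 = 31.998
Sum: 14×12.011 + 14×1.008 + 2×15.999 = 214.264 → 214.26 g/mol.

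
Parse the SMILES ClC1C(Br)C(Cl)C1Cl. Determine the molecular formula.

C4H4BrCl3

Walk through each heavy atom and fill implicit hydrogens from standard valence (C 4, N 3, O 2, S 2, halogen 1):
  atom 1: Cl (halogen, monovalent) → 0 H
  atom 2: C, bond orders sum to 3 (valence 4) → 1 H
  atom 3: C, bond orders sum to 3 (valence 4) → 1 H
  atom 4: Br (halogen, monovalent) → 0 H
  atom 5: C, bond orders sum to 3 (valence 4) → 1 H
  atom 6: Cl (halogen, monovalent) → 0 H
  atom 7: C, bond orders sum to 3 (valence 4) → 1 H
  atom 8: Cl (halogen, monovalent) → 0 H
Totals → C:4, H:4, Br:1, Cl:3.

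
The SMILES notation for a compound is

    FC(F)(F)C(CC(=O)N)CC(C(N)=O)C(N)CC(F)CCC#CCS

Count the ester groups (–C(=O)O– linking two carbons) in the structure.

Scan the SMILES for the ester motif — none present.
Groups that are present: 1 alkyne, 2 amide, 1 primary amine, 1 thiol.

0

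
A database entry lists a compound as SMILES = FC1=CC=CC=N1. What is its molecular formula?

Walk through each heavy atom and fill implicit hydrogens from standard valence (C 4, N 3, O 2, S 2, halogen 1):
  atom 1: F (halogen, monovalent) → 0 H
  atom 2: C, bond orders sum to 4 (valence 4) → 0 H
  atom 3: C, bond orders sum to 3 (valence 4) → 1 H
  atom 4: C, bond orders sum to 3 (valence 4) → 1 H
  atom 5: C, bond orders sum to 3 (valence 4) → 1 H
  atom 6: C, bond orders sum to 3 (valence 4) → 1 H
  atom 7: N, bond orders sum to 3 (valence 3) → 0 H
Totals → C:5, H:4, F:1, N:1.
In Hill order: C5H4FN.

C5H4FN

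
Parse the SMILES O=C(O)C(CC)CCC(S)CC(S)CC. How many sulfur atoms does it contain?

2

Scan the SMILES for S atoms (remember two-letter symbols like Cl and Br are single atoms).
Sulfur count: 2.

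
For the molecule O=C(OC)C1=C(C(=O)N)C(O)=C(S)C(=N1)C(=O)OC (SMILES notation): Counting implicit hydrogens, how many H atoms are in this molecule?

Walk through each heavy atom and fill implicit hydrogens from standard valence (C 4, N 3, O 2, S 2, halogen 1):
  atom 1: O, bond orders sum to 2 (valence 2) → 0 H
  atom 2: C, bond orders sum to 4 (valence 4) → 0 H
  atom 3: O, bond orders sum to 2 (valence 2) → 0 H
  atom 4: C, bond orders sum to 1 (valence 4) → 3 H
  atom 5: C, bond orders sum to 4 (valence 4) → 0 H
  atom 6: C, bond orders sum to 4 (valence 4) → 0 H
  atom 7: C, bond orders sum to 4 (valence 4) → 0 H
  atom 8: O, bond orders sum to 2 (valence 2) → 0 H
  atom 9: N, bond orders sum to 1 (valence 3) → 2 H
  atom 10: C, bond orders sum to 4 (valence 4) → 0 H
  atom 11: O, bond orders sum to 1 (valence 2) → 1 H
  atom 12: C, bond orders sum to 4 (valence 4) → 0 H
  atom 13: S, bond orders sum to 1 (valence 2) → 1 H
  atom 14: C, bond orders sum to 4 (valence 4) → 0 H
  atom 15: N, bond orders sum to 3 (valence 3) → 0 H
  atom 16: C, bond orders sum to 4 (valence 4) → 0 H
  atom 17: O, bond orders sum to 2 (valence 2) → 0 H
  atom 18: O, bond orders sum to 2 (valence 2) → 0 H
  atom 19: C, bond orders sum to 1 (valence 4) → 3 H
Total hydrogens: 10.

10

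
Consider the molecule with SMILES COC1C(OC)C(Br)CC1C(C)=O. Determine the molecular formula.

Walk through each heavy atom and fill implicit hydrogens from standard valence (C 4, N 3, O 2, S 2, halogen 1):
  atom 1: C, bond orders sum to 1 (valence 4) → 3 H
  atom 2: O, bond orders sum to 2 (valence 2) → 0 H
  atom 3: C, bond orders sum to 3 (valence 4) → 1 H
  atom 4: C, bond orders sum to 3 (valence 4) → 1 H
  atom 5: O, bond orders sum to 2 (valence 2) → 0 H
  atom 6: C, bond orders sum to 1 (valence 4) → 3 H
  atom 7: C, bond orders sum to 3 (valence 4) → 1 H
  atom 8: Br (halogen, monovalent) → 0 H
  atom 9: C, bond orders sum to 2 (valence 4) → 2 H
  atom 10: C, bond orders sum to 3 (valence 4) → 1 H
  atom 11: C, bond orders sum to 4 (valence 4) → 0 H
  atom 12: C, bond orders sum to 1 (valence 4) → 3 H
  atom 13: O, bond orders sum to 2 (valence 2) → 0 H
Totals → C:9, H:15, Br:1, O:3.
In Hill order: C9H15BrO3.

C9H15BrO3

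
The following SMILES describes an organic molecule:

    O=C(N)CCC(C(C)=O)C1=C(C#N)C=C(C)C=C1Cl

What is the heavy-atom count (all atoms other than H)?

19

Every atom symbol written in the SMILES (organic subset) is one heavy atom; implicit H are not written.
Heavy atoms by element → C:14, Cl:1, N:2, O:2.
Total: 19.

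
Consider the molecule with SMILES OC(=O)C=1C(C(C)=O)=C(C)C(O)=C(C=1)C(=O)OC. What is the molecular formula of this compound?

Walk through each heavy atom and fill implicit hydrogens from standard valence (C 4, N 3, O 2, S 2, halogen 1):
  atom 1: O, bond orders sum to 1 (valence 2) → 1 H
  atom 2: C, bond orders sum to 4 (valence 4) → 0 H
  atom 3: O, bond orders sum to 2 (valence 2) → 0 H
  atom 4: C, bond orders sum to 4 (valence 4) → 0 H
  atom 5: C, bond orders sum to 4 (valence 4) → 0 H
  atom 6: C, bond orders sum to 4 (valence 4) → 0 H
  atom 7: C, bond orders sum to 1 (valence 4) → 3 H
  atom 8: O, bond orders sum to 2 (valence 2) → 0 H
  atom 9: C, bond orders sum to 4 (valence 4) → 0 H
  atom 10: C, bond orders sum to 1 (valence 4) → 3 H
  atom 11: C, bond orders sum to 4 (valence 4) → 0 H
  atom 12: O, bond orders sum to 1 (valence 2) → 1 H
  atom 13: C, bond orders sum to 4 (valence 4) → 0 H
  atom 14: C, bond orders sum to 3 (valence 4) → 1 H
  atom 15: C, bond orders sum to 4 (valence 4) → 0 H
  atom 16: O, bond orders sum to 2 (valence 2) → 0 H
  atom 17: O, bond orders sum to 2 (valence 2) → 0 H
  atom 18: C, bond orders sum to 1 (valence 4) → 3 H
Totals → C:12, H:12, O:6.
In Hill order: C12H12O6.

C12H12O6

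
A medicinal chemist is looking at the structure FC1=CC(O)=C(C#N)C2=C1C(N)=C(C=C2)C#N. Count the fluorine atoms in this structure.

1

Scan the SMILES for F atoms (remember two-letter symbols like Cl and Br are single atoms).
Fluorine count: 1.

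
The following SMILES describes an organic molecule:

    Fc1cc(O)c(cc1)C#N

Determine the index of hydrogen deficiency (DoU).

Molecular formula: C7H4FNO.
DoU = (2C + 2 + N − H − X) / 2, where X is the halogen count and O/S are ignored.
    = (2·7 + 2 + 1 − 4 − 1) / 2 = 12 / 2 = 6.

6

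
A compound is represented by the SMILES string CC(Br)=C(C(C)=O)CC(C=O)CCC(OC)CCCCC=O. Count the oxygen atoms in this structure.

4

Scan the SMILES for O atoms (remember two-letter symbols like Cl and Br are single atoms).
Oxygen count: 4.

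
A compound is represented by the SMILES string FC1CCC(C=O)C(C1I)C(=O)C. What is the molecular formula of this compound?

C9H12FIO2

Walk through each heavy atom and fill implicit hydrogens from standard valence (C 4, N 3, O 2, S 2, halogen 1):
  atom 1: F (halogen, monovalent) → 0 H
  atom 2: C, bond orders sum to 3 (valence 4) → 1 H
  atom 3: C, bond orders sum to 2 (valence 4) → 2 H
  atom 4: C, bond orders sum to 2 (valence 4) → 2 H
  atom 5: C, bond orders sum to 3 (valence 4) → 1 H
  atom 6: C, bond orders sum to 3 (valence 4) → 1 H
  atom 7: O, bond orders sum to 2 (valence 2) → 0 H
  atom 8: C, bond orders sum to 3 (valence 4) → 1 H
  atom 9: C, bond orders sum to 3 (valence 4) → 1 H
  atom 10: I (halogen, monovalent) → 0 H
  atom 11: C, bond orders sum to 4 (valence 4) → 0 H
  atom 12: O, bond orders sum to 2 (valence 2) → 0 H
  atom 13: C, bond orders sum to 1 (valence 4) → 3 H
Totals → C:9, H:12, F:1, I:1, O:2.
In Hill order: C9H12FIO2.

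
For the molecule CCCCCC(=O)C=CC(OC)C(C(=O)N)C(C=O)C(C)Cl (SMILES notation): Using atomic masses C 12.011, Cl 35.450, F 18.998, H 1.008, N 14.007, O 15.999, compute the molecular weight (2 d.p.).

331.84 g/mol

First, the molecular formula is C16H26ClNO4 (counting implicit H from valence).
  C: 16 × 12.011 = 192.176
  Cl: 1 × 35.450 = 35.450
  H: 26 × 1.008 = 26.208
  N: 1 × 14.007 = 14.007
  O: 4 × 15.999 = 63.996
Sum: 16×12.011 + 1×35.450 + 26×1.008 + 1×14.007 + 4×15.999 = 331.837 → 331.84 g/mol.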